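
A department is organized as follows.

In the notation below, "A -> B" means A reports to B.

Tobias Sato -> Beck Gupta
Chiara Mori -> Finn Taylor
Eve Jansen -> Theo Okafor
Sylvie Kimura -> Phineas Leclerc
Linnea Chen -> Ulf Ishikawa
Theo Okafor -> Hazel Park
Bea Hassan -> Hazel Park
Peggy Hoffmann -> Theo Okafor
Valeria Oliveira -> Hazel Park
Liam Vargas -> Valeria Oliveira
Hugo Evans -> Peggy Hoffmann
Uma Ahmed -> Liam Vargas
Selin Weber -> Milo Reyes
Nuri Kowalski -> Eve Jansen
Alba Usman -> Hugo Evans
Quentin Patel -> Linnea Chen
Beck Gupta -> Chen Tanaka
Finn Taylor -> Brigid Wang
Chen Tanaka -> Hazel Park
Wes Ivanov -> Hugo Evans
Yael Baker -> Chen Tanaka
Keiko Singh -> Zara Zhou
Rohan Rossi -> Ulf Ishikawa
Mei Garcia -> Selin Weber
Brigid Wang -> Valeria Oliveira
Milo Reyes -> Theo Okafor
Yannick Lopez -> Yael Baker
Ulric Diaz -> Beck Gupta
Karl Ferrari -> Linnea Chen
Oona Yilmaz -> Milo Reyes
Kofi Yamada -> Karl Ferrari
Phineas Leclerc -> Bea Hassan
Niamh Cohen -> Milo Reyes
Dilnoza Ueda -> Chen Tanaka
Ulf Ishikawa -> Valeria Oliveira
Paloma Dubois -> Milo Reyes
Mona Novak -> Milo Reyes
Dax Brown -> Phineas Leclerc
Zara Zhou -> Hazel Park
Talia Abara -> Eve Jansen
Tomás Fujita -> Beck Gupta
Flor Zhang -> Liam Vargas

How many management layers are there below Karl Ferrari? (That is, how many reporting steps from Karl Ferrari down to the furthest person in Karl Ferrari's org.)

The longest chain under Karl Ferrari runs Karl Ferrari → Kofi Yamada, which is 1 level below Karl Ferrari.

1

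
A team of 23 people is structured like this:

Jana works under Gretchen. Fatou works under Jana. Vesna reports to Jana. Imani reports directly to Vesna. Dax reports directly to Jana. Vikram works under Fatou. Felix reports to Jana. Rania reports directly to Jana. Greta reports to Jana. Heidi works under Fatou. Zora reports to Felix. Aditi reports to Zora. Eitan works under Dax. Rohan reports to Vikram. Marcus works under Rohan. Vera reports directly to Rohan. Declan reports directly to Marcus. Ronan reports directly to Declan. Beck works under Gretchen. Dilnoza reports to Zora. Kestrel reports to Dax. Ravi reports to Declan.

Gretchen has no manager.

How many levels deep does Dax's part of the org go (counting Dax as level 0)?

1

The longest chain under Dax runs Dax → Kestrel, which is 1 level below Dax.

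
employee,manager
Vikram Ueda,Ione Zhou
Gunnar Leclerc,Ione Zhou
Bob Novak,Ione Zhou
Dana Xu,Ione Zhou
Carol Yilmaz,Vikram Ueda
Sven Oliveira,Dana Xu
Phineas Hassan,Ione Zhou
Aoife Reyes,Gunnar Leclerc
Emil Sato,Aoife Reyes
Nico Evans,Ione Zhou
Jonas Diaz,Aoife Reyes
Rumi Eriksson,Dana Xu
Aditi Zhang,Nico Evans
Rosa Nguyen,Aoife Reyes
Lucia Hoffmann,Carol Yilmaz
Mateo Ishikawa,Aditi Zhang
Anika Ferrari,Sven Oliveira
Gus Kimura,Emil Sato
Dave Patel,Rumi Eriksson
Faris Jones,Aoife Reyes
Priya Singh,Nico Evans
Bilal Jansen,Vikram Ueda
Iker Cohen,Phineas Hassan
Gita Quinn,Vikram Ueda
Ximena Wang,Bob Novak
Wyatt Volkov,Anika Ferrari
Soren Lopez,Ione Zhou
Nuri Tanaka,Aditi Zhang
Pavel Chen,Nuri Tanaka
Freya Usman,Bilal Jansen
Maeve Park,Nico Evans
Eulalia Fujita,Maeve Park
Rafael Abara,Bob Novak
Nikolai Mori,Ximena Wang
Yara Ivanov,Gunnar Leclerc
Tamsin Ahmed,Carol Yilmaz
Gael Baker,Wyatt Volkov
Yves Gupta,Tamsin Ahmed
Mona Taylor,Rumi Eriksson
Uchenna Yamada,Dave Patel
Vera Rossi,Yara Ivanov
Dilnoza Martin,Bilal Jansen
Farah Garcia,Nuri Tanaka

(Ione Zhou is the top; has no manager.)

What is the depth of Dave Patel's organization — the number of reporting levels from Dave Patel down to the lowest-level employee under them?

The longest chain under Dave Patel runs Dave Patel → Uchenna Yamada, which is 1 level below Dave Patel.

1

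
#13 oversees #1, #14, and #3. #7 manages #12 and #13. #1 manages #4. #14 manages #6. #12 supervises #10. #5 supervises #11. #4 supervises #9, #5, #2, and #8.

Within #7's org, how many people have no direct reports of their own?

7

The people in #7's organization with no one reporting to them are #3, #6, #8, #2, #11, #9, #10. That is 7.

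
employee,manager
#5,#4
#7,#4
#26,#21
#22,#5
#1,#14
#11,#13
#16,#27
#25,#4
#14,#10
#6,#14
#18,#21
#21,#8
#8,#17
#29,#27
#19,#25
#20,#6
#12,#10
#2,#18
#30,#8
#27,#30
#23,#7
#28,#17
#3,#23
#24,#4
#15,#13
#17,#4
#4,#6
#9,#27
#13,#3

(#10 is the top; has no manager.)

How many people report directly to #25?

1

#25 directly manages #19. That is 1 direct report.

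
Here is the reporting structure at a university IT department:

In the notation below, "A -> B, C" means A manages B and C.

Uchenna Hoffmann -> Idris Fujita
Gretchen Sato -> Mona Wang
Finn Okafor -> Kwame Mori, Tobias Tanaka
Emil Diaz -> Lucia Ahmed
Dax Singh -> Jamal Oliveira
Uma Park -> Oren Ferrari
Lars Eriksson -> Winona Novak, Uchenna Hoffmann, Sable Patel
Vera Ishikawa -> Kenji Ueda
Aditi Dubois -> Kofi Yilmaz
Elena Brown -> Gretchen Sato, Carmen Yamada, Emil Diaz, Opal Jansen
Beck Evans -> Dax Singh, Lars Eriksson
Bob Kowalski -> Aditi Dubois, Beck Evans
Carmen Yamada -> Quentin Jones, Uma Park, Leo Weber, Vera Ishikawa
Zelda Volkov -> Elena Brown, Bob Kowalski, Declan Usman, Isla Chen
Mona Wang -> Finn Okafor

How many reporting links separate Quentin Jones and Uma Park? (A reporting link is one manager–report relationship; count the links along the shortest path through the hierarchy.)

Quentin Jones is 1 level below Carmen Yamada, and Uma Park is 1 level below Carmen Yamada (their lowest common manager). The shortest path runs up from Quentin Jones to Carmen Yamada and back down to Uma Park: 1 + 1 = 2 links.

2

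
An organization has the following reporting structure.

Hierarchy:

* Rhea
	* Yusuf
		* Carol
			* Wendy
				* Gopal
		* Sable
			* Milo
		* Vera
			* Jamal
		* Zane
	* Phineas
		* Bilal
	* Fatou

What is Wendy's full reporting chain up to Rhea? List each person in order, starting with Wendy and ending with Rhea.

Wendy reports to Carol. Carol reports to Yusuf. Yusuf reports to Rhea. Rhea is at the top.

Wendy -> Carol -> Yusuf -> Rhea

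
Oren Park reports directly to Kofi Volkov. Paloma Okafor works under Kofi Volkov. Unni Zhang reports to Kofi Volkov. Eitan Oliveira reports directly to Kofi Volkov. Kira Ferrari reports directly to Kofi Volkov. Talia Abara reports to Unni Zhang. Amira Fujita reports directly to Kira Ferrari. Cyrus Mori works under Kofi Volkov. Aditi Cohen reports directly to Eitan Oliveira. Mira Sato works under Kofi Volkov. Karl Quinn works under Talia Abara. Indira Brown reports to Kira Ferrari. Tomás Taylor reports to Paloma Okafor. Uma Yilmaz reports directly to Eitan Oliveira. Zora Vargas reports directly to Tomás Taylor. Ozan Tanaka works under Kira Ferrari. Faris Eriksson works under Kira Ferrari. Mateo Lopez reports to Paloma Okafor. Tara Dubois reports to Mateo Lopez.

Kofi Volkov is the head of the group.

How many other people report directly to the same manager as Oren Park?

6

Oren Park reports to Kofi Volkov. Kofi Volkov's other direct reports are Paloma Okafor, Unni Zhang, Eitan Oliveira, Kira Ferrari, Cyrus Mori, Mira Sato — 6 peers.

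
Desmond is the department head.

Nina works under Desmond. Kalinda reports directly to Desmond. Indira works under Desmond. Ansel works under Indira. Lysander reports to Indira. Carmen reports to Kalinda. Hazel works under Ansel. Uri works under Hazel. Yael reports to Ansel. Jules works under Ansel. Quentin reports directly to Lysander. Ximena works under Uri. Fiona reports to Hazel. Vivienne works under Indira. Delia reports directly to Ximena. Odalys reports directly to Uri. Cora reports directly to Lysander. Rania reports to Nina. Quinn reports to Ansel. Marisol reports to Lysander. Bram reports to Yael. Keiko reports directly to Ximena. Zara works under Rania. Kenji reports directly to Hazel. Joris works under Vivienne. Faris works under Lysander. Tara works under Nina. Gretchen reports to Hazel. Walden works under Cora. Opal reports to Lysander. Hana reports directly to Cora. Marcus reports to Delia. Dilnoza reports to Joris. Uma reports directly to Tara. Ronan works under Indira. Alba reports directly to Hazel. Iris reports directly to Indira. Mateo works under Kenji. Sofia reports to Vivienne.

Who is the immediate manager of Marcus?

Delia

Marcus reports directly to Delia.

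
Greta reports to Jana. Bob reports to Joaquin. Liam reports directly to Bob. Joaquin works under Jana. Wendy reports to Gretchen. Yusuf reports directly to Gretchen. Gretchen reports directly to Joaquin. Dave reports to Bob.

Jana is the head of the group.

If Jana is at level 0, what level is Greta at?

1

Chain from Greta up to Jana: Greta → Jana. That is 1 step up, so Greta is 1 level below Jana.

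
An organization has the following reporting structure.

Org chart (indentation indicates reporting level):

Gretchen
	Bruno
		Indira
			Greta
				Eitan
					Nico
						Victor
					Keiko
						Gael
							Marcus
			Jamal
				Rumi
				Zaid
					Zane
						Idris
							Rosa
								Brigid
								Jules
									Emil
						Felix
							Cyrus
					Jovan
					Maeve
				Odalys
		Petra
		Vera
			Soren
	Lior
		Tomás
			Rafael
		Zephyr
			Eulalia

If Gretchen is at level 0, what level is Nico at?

Chain from Nico up to Gretchen: Nico → Eitan → Greta → Indira → Bruno → Gretchen. That is 5 steps up, so Nico is 5 levels below Gretchen.

5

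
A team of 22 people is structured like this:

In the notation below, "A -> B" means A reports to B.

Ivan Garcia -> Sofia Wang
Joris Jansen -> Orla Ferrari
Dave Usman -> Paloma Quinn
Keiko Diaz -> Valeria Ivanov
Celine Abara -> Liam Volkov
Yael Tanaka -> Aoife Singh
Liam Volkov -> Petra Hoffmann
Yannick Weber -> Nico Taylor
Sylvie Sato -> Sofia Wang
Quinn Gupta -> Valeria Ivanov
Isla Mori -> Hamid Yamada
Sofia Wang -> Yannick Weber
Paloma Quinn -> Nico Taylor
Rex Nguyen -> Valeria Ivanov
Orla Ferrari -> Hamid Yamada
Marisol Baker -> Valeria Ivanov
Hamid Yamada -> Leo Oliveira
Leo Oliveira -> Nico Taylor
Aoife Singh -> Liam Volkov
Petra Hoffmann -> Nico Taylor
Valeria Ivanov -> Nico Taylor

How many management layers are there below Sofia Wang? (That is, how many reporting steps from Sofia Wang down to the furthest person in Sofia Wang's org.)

1

The longest chain under Sofia Wang runs Sofia Wang → Ivan Garcia, which is 1 level below Sofia Wang.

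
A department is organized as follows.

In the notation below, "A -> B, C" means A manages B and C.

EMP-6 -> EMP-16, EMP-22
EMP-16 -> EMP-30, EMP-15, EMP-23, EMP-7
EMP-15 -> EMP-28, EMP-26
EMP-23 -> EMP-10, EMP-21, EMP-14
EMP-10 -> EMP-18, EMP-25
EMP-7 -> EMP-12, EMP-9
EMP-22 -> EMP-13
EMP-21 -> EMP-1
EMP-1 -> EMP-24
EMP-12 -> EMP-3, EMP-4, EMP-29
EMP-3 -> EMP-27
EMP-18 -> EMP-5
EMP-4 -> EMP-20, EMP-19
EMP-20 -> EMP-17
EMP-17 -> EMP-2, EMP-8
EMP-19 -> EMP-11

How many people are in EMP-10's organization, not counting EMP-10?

3

EMP-10 directly manages EMP-18, EMP-25. Under EMP-18: EMP-5 (1). EMP-25 has no reports. So EMP-10's organization is 2 direct reports plus everyone under them: 2 + 1 = 3.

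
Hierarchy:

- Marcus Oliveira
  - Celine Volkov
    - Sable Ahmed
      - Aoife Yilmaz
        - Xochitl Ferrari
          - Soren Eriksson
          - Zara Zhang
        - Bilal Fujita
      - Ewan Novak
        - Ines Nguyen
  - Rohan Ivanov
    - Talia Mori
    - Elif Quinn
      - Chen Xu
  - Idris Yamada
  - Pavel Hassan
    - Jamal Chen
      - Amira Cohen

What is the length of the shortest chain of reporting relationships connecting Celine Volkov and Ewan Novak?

Ewan Novak is in Celine Volkov's organization: the chain from Ewan Novak up to Celine Volkov is Ewan Novak → Sable Ahmed → Celine Volkov, which is 2 links.

2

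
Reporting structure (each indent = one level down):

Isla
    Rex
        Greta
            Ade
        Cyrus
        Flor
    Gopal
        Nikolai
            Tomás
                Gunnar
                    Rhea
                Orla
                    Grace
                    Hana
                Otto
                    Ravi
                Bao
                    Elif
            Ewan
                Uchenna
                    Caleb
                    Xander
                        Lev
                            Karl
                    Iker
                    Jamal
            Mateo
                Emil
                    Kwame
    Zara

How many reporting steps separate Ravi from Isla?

Chain from Ravi up to Isla: Ravi → Otto → Tomás → Nikolai → Gopal → Isla. That is 5 steps up, so Ravi is 5 levels below Isla.

5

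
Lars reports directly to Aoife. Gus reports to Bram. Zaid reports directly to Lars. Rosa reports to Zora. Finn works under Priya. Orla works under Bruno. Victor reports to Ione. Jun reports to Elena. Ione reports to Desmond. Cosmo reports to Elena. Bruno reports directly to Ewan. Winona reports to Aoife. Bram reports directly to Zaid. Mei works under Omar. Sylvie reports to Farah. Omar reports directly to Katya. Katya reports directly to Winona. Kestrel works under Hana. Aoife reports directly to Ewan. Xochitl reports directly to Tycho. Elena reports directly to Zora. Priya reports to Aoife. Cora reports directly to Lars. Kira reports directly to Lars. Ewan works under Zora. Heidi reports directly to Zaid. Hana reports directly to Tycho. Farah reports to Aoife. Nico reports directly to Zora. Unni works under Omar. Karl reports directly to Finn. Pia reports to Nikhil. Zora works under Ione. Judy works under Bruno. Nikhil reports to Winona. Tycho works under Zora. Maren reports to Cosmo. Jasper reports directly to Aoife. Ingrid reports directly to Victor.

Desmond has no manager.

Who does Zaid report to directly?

Zaid reports directly to Lars.

Lars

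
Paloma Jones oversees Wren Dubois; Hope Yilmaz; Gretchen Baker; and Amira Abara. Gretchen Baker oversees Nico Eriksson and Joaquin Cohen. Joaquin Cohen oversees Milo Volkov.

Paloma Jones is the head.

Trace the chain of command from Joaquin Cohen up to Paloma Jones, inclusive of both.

Joaquin Cohen reports to Gretchen Baker. Gretchen Baker reports to Paloma Jones. Paloma Jones is at the top.

Joaquin Cohen -> Gretchen Baker -> Paloma Jones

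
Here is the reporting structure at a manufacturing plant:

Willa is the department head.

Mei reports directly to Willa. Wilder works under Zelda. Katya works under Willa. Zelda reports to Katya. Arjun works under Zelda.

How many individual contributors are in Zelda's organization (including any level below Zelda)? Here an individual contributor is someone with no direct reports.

2

The people in Zelda's organization with no one reporting to them are Wilder, Arjun. That is 2.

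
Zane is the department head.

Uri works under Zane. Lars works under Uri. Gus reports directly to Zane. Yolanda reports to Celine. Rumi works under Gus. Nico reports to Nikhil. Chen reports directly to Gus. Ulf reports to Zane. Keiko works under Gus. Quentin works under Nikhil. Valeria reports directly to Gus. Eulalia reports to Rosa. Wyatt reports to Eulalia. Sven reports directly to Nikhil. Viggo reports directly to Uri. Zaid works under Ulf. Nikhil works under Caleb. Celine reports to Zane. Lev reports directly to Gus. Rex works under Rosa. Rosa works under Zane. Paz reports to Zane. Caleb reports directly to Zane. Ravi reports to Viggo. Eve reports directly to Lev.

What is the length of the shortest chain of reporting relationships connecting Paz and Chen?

Paz is 1 level below Zane, and Chen is 2 levels below Zane (their lowest common manager). The shortest path runs up from Paz to Zane and back down to Chen: 1 + 2 = 3 links.

3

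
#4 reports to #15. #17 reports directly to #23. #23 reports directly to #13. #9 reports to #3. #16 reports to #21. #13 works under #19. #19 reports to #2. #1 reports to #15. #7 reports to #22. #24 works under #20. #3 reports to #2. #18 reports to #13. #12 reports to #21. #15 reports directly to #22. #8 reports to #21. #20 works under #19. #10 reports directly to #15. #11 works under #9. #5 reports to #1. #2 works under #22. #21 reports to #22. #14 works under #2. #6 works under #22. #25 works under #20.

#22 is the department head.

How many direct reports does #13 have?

#13 directly manages #23, #18. That is 2 direct reports.

2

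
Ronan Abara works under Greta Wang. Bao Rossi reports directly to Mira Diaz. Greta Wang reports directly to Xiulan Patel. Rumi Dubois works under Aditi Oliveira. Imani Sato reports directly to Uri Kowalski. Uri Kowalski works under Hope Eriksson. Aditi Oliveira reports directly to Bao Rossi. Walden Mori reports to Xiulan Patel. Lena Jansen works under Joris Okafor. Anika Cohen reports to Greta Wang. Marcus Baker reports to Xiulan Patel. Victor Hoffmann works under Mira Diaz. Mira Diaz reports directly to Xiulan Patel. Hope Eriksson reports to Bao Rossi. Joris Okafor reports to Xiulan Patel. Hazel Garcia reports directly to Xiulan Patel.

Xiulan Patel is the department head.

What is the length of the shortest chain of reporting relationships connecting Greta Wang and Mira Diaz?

2

Greta Wang is 1 level below Xiulan Patel, and Mira Diaz is 1 level below Xiulan Patel (their lowest common manager). The shortest path runs up from Greta Wang to Xiulan Patel and back down to Mira Diaz: 1 + 1 = 2 links.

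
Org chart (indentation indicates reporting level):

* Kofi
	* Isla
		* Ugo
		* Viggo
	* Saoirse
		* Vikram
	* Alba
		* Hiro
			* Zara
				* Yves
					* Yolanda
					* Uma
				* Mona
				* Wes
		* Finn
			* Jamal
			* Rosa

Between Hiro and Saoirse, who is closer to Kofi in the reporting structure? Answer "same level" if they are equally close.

Hiro is 2 levels below Kofi; Saoirse is 1. Saoirse is higher.

Saoirse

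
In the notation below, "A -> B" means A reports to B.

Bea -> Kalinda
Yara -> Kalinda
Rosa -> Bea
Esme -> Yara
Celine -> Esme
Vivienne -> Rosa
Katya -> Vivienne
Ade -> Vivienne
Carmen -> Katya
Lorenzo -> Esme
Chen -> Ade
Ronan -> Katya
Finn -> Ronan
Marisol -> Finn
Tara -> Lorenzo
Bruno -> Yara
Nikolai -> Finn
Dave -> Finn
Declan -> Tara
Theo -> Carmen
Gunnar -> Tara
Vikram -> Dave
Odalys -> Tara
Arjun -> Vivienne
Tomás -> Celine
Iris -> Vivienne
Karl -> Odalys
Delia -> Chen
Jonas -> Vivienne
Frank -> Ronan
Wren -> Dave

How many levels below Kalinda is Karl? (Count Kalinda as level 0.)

Chain from Karl up to Kalinda: Karl → Odalys → Tara → Lorenzo → Esme → Yara → Kalinda. That is 6 steps up, so Karl is 6 levels below Kalinda.

6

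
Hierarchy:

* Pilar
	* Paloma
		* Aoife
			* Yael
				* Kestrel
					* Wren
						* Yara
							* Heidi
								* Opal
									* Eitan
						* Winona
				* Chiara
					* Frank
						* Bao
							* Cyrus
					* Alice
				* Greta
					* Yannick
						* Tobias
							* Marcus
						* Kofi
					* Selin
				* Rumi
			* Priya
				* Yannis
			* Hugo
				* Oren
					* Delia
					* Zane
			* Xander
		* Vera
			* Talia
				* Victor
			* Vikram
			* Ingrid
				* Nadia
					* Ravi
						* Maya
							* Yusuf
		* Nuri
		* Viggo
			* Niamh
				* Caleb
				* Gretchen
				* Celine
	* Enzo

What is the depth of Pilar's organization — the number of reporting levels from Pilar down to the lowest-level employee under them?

The longest chain under Pilar runs Pilar → Paloma → Aoife → Yael → Kestrel → Wren → Yara → Heidi → Opal → Eitan, which is 9 levels below Pilar.

9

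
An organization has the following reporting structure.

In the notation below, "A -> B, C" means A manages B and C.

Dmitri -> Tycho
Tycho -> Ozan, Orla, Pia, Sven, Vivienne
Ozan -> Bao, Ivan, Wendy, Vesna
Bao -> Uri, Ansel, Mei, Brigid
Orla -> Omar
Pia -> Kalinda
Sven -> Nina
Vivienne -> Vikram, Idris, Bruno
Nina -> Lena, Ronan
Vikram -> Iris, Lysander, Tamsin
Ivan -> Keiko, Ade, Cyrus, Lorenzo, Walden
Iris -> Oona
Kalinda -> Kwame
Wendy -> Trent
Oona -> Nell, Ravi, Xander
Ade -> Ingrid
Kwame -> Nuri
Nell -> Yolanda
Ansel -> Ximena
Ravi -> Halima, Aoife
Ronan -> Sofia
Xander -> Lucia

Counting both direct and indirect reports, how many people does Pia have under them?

3

Pia directly manages Kalinda. Under Kalinda: Kwame, Nuri (2). That's 3 in total.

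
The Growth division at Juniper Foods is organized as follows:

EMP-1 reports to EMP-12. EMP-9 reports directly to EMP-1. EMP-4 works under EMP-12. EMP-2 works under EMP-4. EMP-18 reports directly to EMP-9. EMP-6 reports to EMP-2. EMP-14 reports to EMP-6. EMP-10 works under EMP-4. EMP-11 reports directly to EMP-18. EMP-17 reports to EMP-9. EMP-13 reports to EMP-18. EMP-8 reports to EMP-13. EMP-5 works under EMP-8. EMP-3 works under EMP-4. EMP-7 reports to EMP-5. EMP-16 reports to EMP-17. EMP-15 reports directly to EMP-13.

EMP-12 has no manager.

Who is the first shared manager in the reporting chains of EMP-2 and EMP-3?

EMP-2's chain of managers is EMP-4, EMP-12. EMP-3's chain of managers is EMP-4, EMP-12. The first manager that appears in both chains is EMP-4.

EMP-4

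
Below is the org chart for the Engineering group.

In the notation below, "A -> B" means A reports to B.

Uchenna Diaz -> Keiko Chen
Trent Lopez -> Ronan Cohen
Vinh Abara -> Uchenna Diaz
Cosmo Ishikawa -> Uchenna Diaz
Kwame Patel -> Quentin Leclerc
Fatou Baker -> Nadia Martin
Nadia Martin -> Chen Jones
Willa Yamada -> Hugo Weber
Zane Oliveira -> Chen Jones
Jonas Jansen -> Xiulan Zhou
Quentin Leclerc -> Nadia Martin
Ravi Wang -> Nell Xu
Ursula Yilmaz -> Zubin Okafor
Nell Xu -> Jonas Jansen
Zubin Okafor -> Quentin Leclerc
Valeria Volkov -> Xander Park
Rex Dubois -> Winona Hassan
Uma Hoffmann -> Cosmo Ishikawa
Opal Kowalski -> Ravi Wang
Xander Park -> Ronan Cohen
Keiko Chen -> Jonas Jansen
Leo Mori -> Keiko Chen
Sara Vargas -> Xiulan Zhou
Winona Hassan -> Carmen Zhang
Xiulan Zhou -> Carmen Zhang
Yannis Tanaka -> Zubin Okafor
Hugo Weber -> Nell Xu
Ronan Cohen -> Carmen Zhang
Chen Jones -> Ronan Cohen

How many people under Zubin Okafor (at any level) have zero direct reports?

2

The people in Zubin Okafor's organization with no one reporting to them are Yannis Tanaka, Ursula Yilmaz. That is 2.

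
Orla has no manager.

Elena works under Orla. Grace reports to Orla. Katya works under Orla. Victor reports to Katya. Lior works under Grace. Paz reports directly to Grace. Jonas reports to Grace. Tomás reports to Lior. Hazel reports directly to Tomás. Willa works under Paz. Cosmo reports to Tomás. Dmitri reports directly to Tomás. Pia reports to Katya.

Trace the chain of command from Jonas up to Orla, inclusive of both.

Jonas -> Grace -> Orla

Jonas reports to Grace. Grace reports to Orla. Orla is at the top.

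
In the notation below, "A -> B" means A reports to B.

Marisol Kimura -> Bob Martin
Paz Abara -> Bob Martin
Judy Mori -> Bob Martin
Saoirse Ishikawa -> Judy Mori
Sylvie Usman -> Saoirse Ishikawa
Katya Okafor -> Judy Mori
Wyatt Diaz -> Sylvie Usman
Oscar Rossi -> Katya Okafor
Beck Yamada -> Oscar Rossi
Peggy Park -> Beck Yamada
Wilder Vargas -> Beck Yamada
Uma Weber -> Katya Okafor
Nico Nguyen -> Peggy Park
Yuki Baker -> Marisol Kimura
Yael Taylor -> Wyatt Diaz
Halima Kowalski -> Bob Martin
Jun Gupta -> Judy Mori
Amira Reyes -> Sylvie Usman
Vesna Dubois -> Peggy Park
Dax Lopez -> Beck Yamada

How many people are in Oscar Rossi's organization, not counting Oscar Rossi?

6

Oscar Rossi directly manages Beck Yamada. Under Beck Yamada: Dax Lopez, Wilder Vargas, Peggy Park, Vesna Dubois, Nico Nguyen (5). That's 6 in total.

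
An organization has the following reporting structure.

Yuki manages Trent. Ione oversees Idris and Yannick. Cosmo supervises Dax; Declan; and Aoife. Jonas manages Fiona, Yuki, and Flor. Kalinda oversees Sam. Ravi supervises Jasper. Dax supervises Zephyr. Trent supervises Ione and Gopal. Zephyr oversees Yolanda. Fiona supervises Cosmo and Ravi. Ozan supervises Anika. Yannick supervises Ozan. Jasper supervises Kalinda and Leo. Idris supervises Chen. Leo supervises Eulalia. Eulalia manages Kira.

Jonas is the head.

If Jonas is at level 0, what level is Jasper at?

3

Chain from Jasper up to Jonas: Jasper → Ravi → Fiona → Jonas. That is 3 steps up, so Jasper is 3 levels below Jonas.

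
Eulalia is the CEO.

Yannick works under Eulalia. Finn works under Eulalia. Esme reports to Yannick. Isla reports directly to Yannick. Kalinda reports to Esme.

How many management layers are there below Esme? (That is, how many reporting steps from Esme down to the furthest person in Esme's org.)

1

The longest chain under Esme runs Esme → Kalinda, which is 1 level below Esme.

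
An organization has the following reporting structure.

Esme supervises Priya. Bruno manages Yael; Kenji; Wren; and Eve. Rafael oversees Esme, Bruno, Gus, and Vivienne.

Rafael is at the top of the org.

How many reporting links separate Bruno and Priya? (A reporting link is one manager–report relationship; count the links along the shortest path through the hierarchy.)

3

Bruno is 1 level below Rafael, and Priya is 2 levels below Rafael (their lowest common manager). The shortest path runs up from Bruno to Rafael and back down to Priya: 1 + 2 = 3 links.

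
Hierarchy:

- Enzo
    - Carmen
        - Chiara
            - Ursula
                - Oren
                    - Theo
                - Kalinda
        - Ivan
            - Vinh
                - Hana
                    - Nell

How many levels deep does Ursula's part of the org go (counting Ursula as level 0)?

2

The longest chain under Ursula runs Ursula → Oren → Theo, which is 2 levels below Ursula.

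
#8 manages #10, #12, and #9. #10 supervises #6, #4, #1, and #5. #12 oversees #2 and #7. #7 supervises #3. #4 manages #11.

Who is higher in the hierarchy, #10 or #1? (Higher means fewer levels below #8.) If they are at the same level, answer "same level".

#10 is 1 level below #8; #1 is 2. #10 is higher.

#10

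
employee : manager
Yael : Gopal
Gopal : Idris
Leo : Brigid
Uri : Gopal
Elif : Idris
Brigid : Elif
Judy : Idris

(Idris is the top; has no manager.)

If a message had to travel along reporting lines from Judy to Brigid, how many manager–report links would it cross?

Judy is 1 level below Idris, and Brigid is 2 levels below Idris (their lowest common manager). The shortest path runs up from Judy to Idris and back down to Brigid: 1 + 2 = 3 links.

3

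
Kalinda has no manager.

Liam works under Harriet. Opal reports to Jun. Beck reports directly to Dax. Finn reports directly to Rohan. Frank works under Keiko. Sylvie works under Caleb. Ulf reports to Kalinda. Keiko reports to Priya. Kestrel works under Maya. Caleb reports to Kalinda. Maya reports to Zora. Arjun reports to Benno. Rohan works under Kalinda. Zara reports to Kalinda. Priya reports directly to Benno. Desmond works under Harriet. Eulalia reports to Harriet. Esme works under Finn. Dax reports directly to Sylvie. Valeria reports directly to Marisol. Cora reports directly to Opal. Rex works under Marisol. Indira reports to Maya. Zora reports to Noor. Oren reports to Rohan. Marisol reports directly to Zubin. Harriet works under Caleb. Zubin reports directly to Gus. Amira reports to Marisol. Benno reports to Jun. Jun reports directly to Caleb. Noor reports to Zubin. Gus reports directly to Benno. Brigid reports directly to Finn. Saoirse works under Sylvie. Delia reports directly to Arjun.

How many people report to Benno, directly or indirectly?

Benno directly manages Gus, Priya, Arjun. Under Gus: Zubin, Marisol, Rex, Valeria, Amira, Noor, Zora, Maya, Indira, Kestrel (10). Under Priya: Keiko, Frank (2). Under Arjun: Delia (1). So Benno's organization is 3 direct reports plus everyone under them: 11 + 3 + 2 = 16.

16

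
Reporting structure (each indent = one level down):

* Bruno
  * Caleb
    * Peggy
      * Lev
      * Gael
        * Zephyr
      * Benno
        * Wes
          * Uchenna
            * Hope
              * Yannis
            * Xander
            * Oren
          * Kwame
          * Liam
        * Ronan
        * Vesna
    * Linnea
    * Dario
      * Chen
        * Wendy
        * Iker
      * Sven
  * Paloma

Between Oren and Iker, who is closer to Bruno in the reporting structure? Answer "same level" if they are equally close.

Oren is 6 levels below Bruno; Iker is 4. Iker is higher.

Iker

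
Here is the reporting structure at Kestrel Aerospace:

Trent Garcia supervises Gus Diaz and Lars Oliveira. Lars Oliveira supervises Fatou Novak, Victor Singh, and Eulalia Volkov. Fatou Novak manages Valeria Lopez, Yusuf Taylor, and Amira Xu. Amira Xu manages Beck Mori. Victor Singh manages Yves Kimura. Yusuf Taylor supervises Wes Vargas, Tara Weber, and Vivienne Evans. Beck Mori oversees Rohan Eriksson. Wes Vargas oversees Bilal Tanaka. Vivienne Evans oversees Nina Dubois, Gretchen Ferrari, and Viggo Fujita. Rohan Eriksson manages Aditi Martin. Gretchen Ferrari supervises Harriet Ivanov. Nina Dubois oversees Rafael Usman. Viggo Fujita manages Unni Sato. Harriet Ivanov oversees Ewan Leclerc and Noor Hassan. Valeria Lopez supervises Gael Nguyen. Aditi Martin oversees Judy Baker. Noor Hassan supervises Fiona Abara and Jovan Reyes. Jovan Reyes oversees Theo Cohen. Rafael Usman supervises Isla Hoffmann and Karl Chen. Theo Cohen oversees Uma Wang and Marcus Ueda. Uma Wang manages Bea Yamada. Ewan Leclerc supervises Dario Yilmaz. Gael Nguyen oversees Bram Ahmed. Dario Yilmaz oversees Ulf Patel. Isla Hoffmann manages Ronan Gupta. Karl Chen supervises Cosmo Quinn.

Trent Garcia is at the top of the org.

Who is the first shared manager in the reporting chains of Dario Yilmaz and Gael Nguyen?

Fatou Novak

Dario Yilmaz's chain of managers is Ewan Leclerc, Harriet Ivanov, Gretchen Ferrari, Vivienne Evans, Yusuf Taylor, Fatou Novak, Lars Oliveira, Trent Garcia. Gael Nguyen's chain of managers is Valeria Lopez, Fatou Novak, Lars Oliveira, Trent Garcia. The first manager that appears in both chains is Fatou Novak.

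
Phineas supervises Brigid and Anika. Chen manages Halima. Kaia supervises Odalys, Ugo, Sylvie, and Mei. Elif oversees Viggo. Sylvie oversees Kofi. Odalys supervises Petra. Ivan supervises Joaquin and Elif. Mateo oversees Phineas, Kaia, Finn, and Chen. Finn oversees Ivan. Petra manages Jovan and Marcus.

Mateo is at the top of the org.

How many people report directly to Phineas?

2

Phineas directly manages Brigid, Anika. That is 2 direct reports.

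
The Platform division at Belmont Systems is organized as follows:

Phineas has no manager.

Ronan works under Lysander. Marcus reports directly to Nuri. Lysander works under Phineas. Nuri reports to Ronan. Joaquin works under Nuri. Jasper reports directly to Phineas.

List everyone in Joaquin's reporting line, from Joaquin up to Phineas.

Joaquin reports to Nuri. Nuri reports to Ronan. Ronan reports to Lysander. Lysander reports to Phineas. Phineas is at the top.

Joaquin -> Nuri -> Ronan -> Lysander -> Phineas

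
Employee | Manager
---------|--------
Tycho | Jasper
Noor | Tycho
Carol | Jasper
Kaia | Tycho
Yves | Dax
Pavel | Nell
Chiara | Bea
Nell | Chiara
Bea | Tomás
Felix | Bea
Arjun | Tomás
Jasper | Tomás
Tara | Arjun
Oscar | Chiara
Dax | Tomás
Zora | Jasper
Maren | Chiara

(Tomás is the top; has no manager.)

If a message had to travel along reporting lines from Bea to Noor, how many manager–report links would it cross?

Bea is 1 level below Tomás, and Noor is 3 levels below Tomás (their lowest common manager). The shortest path runs up from Bea to Tomás and back down to Noor: 1 + 3 = 4 links.

4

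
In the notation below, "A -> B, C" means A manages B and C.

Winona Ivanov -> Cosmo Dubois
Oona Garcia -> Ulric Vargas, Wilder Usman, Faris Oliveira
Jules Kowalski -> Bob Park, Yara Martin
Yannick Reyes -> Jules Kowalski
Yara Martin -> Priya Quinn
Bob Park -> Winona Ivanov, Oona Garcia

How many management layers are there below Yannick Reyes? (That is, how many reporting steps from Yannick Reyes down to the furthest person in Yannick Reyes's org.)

4

The longest chain under Yannick Reyes runs Yannick Reyes → Jules Kowalski → Bob Park → Oona Garcia → Faris Oliveira, which is 4 levels below Yannick Reyes.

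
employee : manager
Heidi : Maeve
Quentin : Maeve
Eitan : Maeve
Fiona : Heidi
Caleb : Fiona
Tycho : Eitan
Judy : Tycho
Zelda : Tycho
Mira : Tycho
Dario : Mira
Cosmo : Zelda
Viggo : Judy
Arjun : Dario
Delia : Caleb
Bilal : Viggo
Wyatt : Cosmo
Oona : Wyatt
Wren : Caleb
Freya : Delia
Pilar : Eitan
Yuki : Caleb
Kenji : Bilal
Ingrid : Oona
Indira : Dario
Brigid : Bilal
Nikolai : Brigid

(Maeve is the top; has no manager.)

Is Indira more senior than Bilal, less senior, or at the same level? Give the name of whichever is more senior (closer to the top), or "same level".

same level

Both Indira and Bilal are 5 levels below Maeve.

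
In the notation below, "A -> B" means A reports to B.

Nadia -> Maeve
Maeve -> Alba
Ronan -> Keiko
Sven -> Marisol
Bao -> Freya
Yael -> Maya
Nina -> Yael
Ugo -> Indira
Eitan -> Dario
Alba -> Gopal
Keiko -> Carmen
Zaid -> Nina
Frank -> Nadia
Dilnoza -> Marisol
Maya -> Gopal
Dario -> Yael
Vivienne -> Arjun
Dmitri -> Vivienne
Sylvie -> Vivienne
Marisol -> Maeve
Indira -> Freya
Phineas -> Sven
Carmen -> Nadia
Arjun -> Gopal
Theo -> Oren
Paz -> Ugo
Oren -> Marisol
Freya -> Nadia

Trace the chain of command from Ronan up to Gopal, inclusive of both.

Ronan -> Keiko -> Carmen -> Nadia -> Maeve -> Alba -> Gopal

Ronan reports to Keiko. Keiko reports to Carmen. Carmen reports to Nadia. Nadia reports to Maeve. Maeve reports to Alba. Alba reports to Gopal. Gopal is at the top.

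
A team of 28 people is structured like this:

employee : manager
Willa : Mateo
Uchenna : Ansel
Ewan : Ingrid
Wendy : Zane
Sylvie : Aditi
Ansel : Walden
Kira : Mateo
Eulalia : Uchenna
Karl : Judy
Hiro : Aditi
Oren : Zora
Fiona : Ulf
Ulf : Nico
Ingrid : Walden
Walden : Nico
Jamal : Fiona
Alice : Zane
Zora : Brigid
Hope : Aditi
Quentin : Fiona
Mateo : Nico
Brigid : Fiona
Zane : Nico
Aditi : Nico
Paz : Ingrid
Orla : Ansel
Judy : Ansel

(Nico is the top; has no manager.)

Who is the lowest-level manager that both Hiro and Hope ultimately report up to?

Hiro's chain of managers is Aditi, Nico. Hope's chain of managers is Aditi, Nico. The first manager that appears in both chains is Aditi.

Aditi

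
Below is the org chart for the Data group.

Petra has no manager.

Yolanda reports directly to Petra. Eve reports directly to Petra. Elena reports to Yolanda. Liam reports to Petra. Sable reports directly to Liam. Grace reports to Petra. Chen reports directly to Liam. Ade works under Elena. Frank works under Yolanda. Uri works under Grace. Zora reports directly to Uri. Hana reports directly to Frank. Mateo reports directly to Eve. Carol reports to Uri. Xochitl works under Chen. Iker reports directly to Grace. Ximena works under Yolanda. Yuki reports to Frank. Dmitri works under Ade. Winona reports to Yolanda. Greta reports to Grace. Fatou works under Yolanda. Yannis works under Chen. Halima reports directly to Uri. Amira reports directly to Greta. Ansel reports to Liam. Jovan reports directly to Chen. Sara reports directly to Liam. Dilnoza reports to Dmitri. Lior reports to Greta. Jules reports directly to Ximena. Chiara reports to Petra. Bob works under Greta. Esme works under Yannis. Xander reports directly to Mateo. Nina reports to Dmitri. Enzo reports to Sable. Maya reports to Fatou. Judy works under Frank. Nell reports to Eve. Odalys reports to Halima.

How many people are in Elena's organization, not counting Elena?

4

Elena directly manages Ade. Under Ade: Dmitri, Nina, Dilnoza (3). That's 4 in total.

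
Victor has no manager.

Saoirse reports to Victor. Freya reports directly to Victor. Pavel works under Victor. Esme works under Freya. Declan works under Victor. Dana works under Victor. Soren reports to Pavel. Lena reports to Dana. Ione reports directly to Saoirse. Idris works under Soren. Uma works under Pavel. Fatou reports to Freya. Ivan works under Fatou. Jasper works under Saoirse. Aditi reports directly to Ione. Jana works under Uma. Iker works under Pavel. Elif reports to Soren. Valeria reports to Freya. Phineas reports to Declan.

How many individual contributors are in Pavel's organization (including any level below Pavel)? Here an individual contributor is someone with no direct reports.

4

The people in Pavel's organization with no one reporting to them are Iker, Jana, Elif, Idris. That is 4.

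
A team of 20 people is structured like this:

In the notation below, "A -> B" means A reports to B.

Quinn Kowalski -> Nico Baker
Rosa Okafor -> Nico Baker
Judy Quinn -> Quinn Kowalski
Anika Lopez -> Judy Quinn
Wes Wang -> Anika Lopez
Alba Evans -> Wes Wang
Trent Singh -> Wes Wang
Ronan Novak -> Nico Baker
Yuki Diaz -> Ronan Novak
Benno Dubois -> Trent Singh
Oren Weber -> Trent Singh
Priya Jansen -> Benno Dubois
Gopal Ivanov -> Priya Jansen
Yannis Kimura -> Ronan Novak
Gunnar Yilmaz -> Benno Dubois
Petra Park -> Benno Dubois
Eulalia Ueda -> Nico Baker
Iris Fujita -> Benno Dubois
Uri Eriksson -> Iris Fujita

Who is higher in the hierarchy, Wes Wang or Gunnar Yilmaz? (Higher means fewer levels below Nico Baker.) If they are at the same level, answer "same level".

Wes Wang

Wes Wang is 4 levels below Nico Baker; Gunnar Yilmaz is 7. Wes Wang is higher.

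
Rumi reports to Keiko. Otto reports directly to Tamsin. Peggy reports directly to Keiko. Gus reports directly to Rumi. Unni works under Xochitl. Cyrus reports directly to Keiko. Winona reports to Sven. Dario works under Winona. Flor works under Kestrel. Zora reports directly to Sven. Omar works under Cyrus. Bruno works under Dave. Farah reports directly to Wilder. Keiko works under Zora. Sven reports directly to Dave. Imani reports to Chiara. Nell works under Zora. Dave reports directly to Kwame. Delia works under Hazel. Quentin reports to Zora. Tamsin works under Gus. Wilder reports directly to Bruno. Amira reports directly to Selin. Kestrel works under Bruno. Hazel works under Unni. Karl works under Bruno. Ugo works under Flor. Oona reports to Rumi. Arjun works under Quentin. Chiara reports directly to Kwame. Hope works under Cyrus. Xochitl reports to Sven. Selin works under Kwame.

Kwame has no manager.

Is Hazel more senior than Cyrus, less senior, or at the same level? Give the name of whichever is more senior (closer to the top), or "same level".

same level

Both Hazel and Cyrus are 5 levels below Kwame.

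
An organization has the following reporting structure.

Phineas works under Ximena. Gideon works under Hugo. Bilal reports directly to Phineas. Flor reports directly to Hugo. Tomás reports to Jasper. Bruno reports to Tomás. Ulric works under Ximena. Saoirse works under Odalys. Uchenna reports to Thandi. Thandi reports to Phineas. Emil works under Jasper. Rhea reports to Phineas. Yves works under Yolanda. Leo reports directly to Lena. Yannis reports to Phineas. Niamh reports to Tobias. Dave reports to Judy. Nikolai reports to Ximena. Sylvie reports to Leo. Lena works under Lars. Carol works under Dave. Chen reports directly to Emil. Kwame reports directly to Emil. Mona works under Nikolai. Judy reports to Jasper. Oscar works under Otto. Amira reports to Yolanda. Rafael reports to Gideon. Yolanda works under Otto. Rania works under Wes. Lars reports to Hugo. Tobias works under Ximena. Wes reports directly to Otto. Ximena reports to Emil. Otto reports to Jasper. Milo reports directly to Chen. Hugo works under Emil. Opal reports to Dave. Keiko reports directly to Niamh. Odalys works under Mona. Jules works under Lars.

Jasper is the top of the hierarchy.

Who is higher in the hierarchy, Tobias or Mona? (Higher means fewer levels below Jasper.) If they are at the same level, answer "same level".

Tobias is 3 levels below Jasper; Mona is 4. Tobias is higher.

Tobias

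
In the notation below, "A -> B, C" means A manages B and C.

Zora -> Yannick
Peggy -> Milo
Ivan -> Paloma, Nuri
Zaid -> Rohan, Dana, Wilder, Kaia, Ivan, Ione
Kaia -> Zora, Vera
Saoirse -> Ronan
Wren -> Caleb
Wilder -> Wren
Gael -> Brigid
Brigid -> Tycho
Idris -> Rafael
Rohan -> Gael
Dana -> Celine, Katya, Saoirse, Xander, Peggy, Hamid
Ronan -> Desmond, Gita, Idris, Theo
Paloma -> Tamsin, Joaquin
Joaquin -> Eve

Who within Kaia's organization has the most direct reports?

Kaia

Direct-report counts within Kaia's organization: Kaia has 2; Zora has 1. The largest is 2, held by Kaia.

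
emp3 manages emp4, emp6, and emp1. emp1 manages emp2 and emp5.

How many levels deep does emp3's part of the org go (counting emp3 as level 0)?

2

The longest chain under emp3 runs emp3 → emp1 → emp5, which is 2 levels below emp3.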